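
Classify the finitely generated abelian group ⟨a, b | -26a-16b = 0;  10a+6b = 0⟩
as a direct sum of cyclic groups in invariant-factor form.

Answer: M ≅ ℤ/2 ⊕ ℤ/2

Derivation:
rank_ℚ(R)=2; free=2−2=0
SNF(R) diag = [2, 2] → torsion [2, 2]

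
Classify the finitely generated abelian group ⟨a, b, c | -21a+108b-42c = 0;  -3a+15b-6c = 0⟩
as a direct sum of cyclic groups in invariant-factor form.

Answer: M ≅ ℤ^1 ⊕ ℤ/3 ⊕ ℤ/3

Derivation:
rank_ℚ(R)=2; free=3−2=1
SNF(R) diag = [3, 3] → torsion [3, 3]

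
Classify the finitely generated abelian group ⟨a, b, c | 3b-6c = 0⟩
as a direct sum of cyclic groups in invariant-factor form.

rank_ℚ(R)=1; free=3−1=2
SNF(R) diag = [3] → torsion [3]

Answer: M ≅ ℤ^2 ⊕ ℤ/3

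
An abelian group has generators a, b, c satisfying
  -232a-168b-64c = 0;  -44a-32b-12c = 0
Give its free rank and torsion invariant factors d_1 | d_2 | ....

rank_ℚ(R)=2; free=3−2=1
SNF(R) diag = [4, 8] → torsion [4, 8]

Answer: M ≅ ℤ^1 ⊕ ℤ/4 ⊕ ℤ/8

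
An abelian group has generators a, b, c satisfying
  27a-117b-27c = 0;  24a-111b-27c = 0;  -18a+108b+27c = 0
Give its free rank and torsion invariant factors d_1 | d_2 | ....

rank_ℚ(R)=3; free=3−3=0
SNF(R) diag = [3, 9, 27] → torsion [3, 9, 27]

Answer: M ≅ ℤ/3 ⊕ ℤ/9 ⊕ ℤ/27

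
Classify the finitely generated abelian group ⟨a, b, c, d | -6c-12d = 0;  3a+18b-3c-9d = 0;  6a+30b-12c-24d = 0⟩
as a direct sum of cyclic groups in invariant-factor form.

Answer: M ≅ ℤ^1 ⊕ ℤ/3 ⊕ ℤ/6 ⊕ ℤ/6

Derivation:
rank_ℚ(R)=3; free=4−3=1
SNF(R) diag = [3, 6, 6] → torsion [3, 6, 6]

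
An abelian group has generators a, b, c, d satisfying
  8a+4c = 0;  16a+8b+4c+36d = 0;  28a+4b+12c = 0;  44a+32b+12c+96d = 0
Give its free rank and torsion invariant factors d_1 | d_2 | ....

Answer: M ≅ ℤ/4 ⊕ ℤ/4 ⊕ ℤ/12 ⊕ ℤ/36

Derivation:
rank_ℚ(R)=4; free=4−4=0
SNF(R) diag = [4, 4, 12, 36] → torsion [4, 4, 12, 36]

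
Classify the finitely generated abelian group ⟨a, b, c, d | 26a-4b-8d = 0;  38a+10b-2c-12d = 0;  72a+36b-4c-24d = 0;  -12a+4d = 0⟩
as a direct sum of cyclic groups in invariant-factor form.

rank_ℚ(R)=4; free=4−4=0
SNF(R) diag = [2, 2, 4, 8] → torsion [2, 2, 4, 8]

Answer: M ≅ ℤ/2 ⊕ ℤ/2 ⊕ ℤ/4 ⊕ ℤ/8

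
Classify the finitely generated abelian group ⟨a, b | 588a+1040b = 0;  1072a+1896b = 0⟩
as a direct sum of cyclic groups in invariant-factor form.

rank_ℚ(R)=2; free=2−2=0
SNF(R) diag = [4, 8] → torsion [4, 8]

Answer: M ≅ ℤ/4 ⊕ ℤ/8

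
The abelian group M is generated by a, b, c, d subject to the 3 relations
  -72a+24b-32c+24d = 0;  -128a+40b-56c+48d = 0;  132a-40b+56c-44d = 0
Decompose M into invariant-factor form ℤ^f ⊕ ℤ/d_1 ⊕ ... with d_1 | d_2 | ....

rank_ℚ(R)=3; free=4−3=1
SNF(R) diag = [4, 8, 8] → torsion [4, 8, 8]

Answer: M ≅ ℤ^1 ⊕ ℤ/4 ⊕ ℤ/8 ⊕ ℤ/8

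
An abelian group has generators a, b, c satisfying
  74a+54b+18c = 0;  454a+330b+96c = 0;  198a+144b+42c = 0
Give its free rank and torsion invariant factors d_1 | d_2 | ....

rank_ℚ(R)=3; free=3−3=0
SNF(R) diag = [2, 6, 6] → torsion [2, 6, 6]

Answer: M ≅ ℤ/2 ⊕ ℤ/6 ⊕ ℤ/6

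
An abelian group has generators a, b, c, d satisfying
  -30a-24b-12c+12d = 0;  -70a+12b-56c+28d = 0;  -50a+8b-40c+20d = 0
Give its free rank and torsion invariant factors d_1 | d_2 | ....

Answer: M ≅ ℤ^1 ⊕ ℤ/2 ⊕ ℤ/4 ⊕ ℤ/12

Derivation:
rank_ℚ(R)=3; free=4−3=1
SNF(R) diag = [2, 4, 12] → torsion [2, 4, 12]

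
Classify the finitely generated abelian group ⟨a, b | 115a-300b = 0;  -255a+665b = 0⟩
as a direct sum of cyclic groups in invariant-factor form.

rank_ℚ(R)=2; free=2−2=0
SNF(R) diag = [5, 5] → torsion [5, 5]

Answer: M ≅ ℤ/5 ⊕ ℤ/5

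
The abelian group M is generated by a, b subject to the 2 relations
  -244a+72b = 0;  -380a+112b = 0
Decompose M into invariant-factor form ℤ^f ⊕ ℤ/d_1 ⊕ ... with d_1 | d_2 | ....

Answer: M ≅ ℤ/4 ⊕ ℤ/8

Derivation:
rank_ℚ(R)=2; free=2−2=0
SNF(R) diag = [4, 8] → torsion [4, 8]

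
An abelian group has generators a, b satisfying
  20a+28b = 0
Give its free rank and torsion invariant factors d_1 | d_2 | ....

Answer: M ≅ ℤ^1 ⊕ ℤ/4

Derivation:
rank_ℚ(R)=1; free=2−1=1
SNF(R) diag = [4] → torsion [4]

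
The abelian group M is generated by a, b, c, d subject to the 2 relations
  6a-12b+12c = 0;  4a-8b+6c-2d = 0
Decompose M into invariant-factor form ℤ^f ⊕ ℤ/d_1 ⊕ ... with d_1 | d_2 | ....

rank_ℚ(R)=2; free=4−2=2
SNF(R) diag = [2, 6] → torsion [2, 6]

Answer: M ≅ ℤ^2 ⊕ ℤ/2 ⊕ ℤ/6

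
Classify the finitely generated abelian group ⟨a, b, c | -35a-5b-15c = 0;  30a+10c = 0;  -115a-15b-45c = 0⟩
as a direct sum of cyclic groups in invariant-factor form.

Answer: M ≅ ℤ/5 ⊕ ℤ/10 ⊕ ℤ/10

Derivation:
rank_ℚ(R)=3; free=3−3=0
SNF(R) diag = [5, 10, 10] → torsion [5, 10, 10]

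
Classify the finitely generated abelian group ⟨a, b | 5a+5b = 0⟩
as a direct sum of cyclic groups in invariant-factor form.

rank_ℚ(R)=1; free=2−1=1
SNF(R) diag = [5] → torsion [5]

Answer: M ≅ ℤ^1 ⊕ ℤ/5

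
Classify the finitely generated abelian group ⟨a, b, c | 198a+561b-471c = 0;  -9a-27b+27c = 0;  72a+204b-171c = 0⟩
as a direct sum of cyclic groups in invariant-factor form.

rank_ℚ(R)=3; free=3−3=0
SNF(R) diag = [3, 3, 9] → torsion [3, 3, 9]

Answer: M ≅ ℤ/3 ⊕ ℤ/3 ⊕ ℤ/9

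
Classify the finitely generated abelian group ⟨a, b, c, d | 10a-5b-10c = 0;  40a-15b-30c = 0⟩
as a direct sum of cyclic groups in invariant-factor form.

Answer: M ≅ ℤ^2 ⊕ ℤ/5 ⊕ ℤ/10

Derivation:
rank_ℚ(R)=2; free=4−2=2
SNF(R) diag = [5, 10] → torsion [5, 10]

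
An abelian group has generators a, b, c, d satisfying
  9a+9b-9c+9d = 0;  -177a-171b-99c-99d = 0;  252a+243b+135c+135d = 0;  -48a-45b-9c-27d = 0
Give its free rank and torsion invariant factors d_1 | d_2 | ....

Answer: M ≅ ℤ/3 ⊕ ℤ/9 ⊕ ℤ/18 ⊕ ℤ/54

Derivation:
rank_ℚ(R)=4; free=4−4=0
SNF(R) diag = [3, 9, 18, 54] → torsion [3, 9, 18, 54]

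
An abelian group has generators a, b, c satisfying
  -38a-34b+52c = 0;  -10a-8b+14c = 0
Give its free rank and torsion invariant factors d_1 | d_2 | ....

rank_ℚ(R)=2; free=3−2=1
SNF(R) diag = [2, 6] → torsion [2, 6]

Answer: M ≅ ℤ^1 ⊕ ℤ/2 ⊕ ℤ/6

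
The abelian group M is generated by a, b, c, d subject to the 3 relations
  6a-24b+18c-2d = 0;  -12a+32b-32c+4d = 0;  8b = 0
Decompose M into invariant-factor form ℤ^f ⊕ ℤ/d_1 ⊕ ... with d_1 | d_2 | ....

Answer: M ≅ ℤ^1 ⊕ ℤ/2 ⊕ ℤ/4 ⊕ ℤ/8

Derivation:
rank_ℚ(R)=3; free=4−3=1
SNF(R) diag = [2, 4, 8] → torsion [2, 4, 8]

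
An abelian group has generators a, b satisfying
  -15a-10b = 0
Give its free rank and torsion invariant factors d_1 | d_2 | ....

Answer: M ≅ ℤ^1 ⊕ ℤ/5

Derivation:
rank_ℚ(R)=1; free=2−1=1
SNF(R) diag = [5] → torsion [5]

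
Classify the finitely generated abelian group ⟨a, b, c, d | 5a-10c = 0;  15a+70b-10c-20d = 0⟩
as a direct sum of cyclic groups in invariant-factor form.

Answer: M ≅ ℤ^2 ⊕ ℤ/5 ⊕ ℤ/10

Derivation:
rank_ℚ(R)=2; free=4−2=2
SNF(R) diag = [5, 10] → torsion [5, 10]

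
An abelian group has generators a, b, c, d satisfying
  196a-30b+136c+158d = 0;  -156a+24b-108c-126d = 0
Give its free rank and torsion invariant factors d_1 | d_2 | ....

rank_ℚ(R)=2; free=4−2=2
SNF(R) diag = [2, 6] → torsion [2, 6]

Answer: M ≅ ℤ^2 ⊕ ℤ/2 ⊕ ℤ/6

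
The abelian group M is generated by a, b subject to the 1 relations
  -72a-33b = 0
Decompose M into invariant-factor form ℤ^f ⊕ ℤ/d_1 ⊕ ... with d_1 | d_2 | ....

rank_ℚ(R)=1; free=2−1=1
SNF(R) diag = [3] → torsion [3]

Answer: M ≅ ℤ^1 ⊕ ℤ/3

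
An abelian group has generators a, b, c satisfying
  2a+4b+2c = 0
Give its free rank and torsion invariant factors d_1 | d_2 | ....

Answer: M ≅ ℤ^2 ⊕ ℤ/2

Derivation:
rank_ℚ(R)=1; free=3−1=2
SNF(R) diag = [2] → torsion [2]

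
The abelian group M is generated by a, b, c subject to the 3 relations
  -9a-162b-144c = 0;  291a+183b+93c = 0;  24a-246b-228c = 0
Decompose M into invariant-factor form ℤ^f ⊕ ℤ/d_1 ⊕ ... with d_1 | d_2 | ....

Answer: M ≅ ℤ/3 ⊕ ℤ/9 ⊕ ℤ/18

Derivation:
rank_ℚ(R)=3; free=3−3=0
SNF(R) diag = [3, 9, 18] → torsion [3, 9, 18]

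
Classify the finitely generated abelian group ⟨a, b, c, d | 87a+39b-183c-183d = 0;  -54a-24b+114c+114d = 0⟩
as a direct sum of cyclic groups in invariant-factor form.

Answer: M ≅ ℤ^2 ⊕ ℤ/3 ⊕ ℤ/6

Derivation:
rank_ℚ(R)=2; free=4−2=2
SNF(R) diag = [3, 6] → torsion [3, 6]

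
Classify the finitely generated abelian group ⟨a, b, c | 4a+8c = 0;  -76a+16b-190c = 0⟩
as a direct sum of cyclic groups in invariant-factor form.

Answer: M ≅ ℤ^1 ⊕ ℤ/2 ⊕ ℤ/4

Derivation:
rank_ℚ(R)=2; free=3−2=1
SNF(R) diag = [2, 4] → torsion [2, 4]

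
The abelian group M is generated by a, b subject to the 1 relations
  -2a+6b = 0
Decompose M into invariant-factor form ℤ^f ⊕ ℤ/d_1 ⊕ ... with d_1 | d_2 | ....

Answer: M ≅ ℤ^1 ⊕ ℤ/2

Derivation:
rank_ℚ(R)=1; free=2−1=1
SNF(R) diag = [2] → torsion [2]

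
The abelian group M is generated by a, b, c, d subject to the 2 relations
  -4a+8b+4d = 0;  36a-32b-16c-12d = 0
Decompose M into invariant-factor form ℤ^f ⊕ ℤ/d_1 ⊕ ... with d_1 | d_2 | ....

rank_ℚ(R)=2; free=4−2=2
SNF(R) diag = [4, 8] → torsion [4, 8]

Answer: M ≅ ℤ^2 ⊕ ℤ/4 ⊕ ℤ/8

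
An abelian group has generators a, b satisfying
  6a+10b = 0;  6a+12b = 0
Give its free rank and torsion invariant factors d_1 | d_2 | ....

Answer: M ≅ ℤ/2 ⊕ ℤ/6

Derivation:
rank_ℚ(R)=2; free=2−2=0
SNF(R) diag = [2, 6] → torsion [2, 6]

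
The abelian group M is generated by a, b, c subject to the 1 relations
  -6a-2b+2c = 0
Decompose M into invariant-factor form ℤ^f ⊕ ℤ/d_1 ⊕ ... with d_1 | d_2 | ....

rank_ℚ(R)=1; free=3−1=2
SNF(R) diag = [2] → torsion [2]

Answer: M ≅ ℤ^2 ⊕ ℤ/2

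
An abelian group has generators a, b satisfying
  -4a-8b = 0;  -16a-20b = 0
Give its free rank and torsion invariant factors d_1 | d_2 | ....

rank_ℚ(R)=2; free=2−2=0
SNF(R) diag = [4, 12] → torsion [4, 12]

Answer: M ≅ ℤ/4 ⊕ ℤ/12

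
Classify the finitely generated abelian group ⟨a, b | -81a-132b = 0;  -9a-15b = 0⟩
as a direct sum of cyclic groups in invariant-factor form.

rank_ℚ(R)=2; free=2−2=0
SNF(R) diag = [3, 9] → torsion [3, 9]

Answer: M ≅ ℤ/3 ⊕ ℤ/9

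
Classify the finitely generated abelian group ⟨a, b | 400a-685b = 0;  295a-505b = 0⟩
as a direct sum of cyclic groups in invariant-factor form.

Answer: M ≅ ℤ/5 ⊕ ℤ/15

Derivation:
rank_ℚ(R)=2; free=2−2=0
SNF(R) diag = [5, 15] → torsion [5, 15]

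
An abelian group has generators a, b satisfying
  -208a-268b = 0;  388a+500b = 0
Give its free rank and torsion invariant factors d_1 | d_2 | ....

rank_ℚ(R)=2; free=2−2=0
SNF(R) diag = [4, 4] → torsion [4, 4]

Answer: M ≅ ℤ/4 ⊕ ℤ/4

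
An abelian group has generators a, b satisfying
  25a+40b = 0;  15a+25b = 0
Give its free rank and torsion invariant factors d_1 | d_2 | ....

Answer: M ≅ ℤ/5 ⊕ ℤ/5

Derivation:
rank_ℚ(R)=2; free=2−2=0
SNF(R) diag = [5, 5] → torsion [5, 5]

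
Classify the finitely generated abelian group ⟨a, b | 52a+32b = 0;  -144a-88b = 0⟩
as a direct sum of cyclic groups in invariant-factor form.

rank_ℚ(R)=2; free=2−2=0
SNF(R) diag = [4, 8] → torsion [4, 8]

Answer: M ≅ ℤ/4 ⊕ ℤ/8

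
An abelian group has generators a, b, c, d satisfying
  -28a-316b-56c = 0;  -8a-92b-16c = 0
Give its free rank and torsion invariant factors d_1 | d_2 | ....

rank_ℚ(R)=2; free=4−2=2
SNF(R) diag = [4, 12] → torsion [4, 12]

Answer: M ≅ ℤ^2 ⊕ ℤ/4 ⊕ ℤ/12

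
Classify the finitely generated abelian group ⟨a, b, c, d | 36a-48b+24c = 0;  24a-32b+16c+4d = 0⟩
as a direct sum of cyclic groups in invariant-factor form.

Answer: M ≅ ℤ^2 ⊕ ℤ/4 ⊕ ℤ/12

Derivation:
rank_ℚ(R)=2; free=4−2=2
SNF(R) diag = [4, 12] → torsion [4, 12]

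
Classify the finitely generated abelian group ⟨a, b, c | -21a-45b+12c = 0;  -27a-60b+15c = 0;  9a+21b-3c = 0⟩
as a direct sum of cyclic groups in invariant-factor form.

rank_ℚ(R)=3; free=3−3=0
SNF(R) diag = [3, 3, 9] → torsion [3, 3, 9]

Answer: M ≅ ℤ/3 ⊕ ℤ/3 ⊕ ℤ/9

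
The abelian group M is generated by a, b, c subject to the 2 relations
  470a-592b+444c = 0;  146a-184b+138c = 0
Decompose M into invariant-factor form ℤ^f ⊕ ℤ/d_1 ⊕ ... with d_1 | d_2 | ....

Answer: M ≅ ℤ^1 ⊕ ℤ/2 ⊕ ℤ/6

Derivation:
rank_ℚ(R)=2; free=3−2=1
SNF(R) diag = [2, 6] → torsion [2, 6]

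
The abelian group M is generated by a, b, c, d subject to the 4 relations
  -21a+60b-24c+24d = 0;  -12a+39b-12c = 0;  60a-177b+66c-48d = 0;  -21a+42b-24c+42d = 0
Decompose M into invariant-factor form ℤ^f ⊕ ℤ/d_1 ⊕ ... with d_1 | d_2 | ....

Answer: M ≅ ℤ/3 ⊕ ℤ/3 ⊕ ℤ/6 ⊕ ℤ/18

Derivation:
rank_ℚ(R)=4; free=4−4=0
SNF(R) diag = [3, 3, 6, 18] → torsion [3, 3, 6, 18]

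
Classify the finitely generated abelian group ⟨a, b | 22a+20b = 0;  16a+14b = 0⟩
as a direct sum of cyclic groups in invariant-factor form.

rank_ℚ(R)=2; free=2−2=0
SNF(R) diag = [2, 6] → torsion [2, 6]

Answer: M ≅ ℤ/2 ⊕ ℤ/6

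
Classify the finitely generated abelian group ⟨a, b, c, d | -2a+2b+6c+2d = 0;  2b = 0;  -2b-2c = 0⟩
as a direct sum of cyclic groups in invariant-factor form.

rank_ℚ(R)=3; free=4−3=1
SNF(R) diag = [2, 2, 2] → torsion [2, 2, 2]

Answer: M ≅ ℤ^1 ⊕ ℤ/2 ⊕ ℤ/2 ⊕ ℤ/2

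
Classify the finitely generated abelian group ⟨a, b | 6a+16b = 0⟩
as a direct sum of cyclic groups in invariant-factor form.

rank_ℚ(R)=1; free=2−1=1
SNF(R) diag = [2] → torsion [2]

Answer: M ≅ ℤ^1 ⊕ ℤ/2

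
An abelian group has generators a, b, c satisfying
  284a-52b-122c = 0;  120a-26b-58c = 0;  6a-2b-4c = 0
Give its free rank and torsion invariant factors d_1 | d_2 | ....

rank_ℚ(R)=3; free=3−3=0
SNF(R) diag = [2, 2, 6] → torsion [2, 2, 6]

Answer: M ≅ ℤ/2 ⊕ ℤ/2 ⊕ ℤ/6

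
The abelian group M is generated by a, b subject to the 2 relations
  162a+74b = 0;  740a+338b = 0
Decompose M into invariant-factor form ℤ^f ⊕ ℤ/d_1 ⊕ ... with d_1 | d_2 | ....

rank_ℚ(R)=2; free=2−2=0
SNF(R) diag = [2, 2] → torsion [2, 2]

Answer: M ≅ ℤ/2 ⊕ ℤ/2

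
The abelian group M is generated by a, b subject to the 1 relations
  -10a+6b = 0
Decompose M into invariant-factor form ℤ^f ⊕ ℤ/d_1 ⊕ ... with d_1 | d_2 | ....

rank_ℚ(R)=1; free=2−1=1
SNF(R) diag = [2] → torsion [2]

Answer: M ≅ ℤ^1 ⊕ ℤ/2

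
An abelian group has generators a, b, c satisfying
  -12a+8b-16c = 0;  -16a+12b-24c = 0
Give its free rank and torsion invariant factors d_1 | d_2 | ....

Answer: M ≅ ℤ^1 ⊕ ℤ/4 ⊕ ℤ/4

Derivation:
rank_ℚ(R)=2; free=3−2=1
SNF(R) diag = [4, 4] → torsion [4, 4]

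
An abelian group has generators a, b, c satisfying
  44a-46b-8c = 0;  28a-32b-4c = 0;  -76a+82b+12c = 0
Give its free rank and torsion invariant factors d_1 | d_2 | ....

Answer: M ≅ ℤ/2 ⊕ ℤ/4 ⊕ ℤ/12

Derivation:
rank_ℚ(R)=3; free=3−3=0
SNF(R) diag = [2, 4, 12] → torsion [2, 4, 12]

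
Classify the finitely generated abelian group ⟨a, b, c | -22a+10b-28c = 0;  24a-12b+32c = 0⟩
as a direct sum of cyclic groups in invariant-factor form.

Answer: M ≅ ℤ^1 ⊕ ℤ/2 ⊕ ℤ/4

Derivation:
rank_ℚ(R)=2; free=3−2=1
SNF(R) diag = [2, 4] → torsion [2, 4]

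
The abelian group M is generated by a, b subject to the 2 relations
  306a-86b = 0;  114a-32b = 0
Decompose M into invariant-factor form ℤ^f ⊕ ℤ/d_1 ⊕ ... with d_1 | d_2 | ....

Answer: M ≅ ℤ/2 ⊕ ℤ/6

Derivation:
rank_ℚ(R)=2; free=2−2=0
SNF(R) diag = [2, 6] → torsion [2, 6]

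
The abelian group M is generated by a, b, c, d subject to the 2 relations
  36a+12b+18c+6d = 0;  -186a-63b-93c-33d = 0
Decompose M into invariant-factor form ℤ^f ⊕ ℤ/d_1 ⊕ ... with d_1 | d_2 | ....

rank_ℚ(R)=2; free=4−2=2
SNF(R) diag = [3, 6] → torsion [3, 6]

Answer: M ≅ ℤ^2 ⊕ ℤ/3 ⊕ ℤ/6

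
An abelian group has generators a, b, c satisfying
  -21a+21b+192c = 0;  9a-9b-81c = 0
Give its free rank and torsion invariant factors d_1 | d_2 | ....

Answer: M ≅ ℤ^1 ⊕ ℤ/3 ⊕ ℤ/9

Derivation:
rank_ℚ(R)=2; free=3−2=1
SNF(R) diag = [3, 9] → torsion [3, 9]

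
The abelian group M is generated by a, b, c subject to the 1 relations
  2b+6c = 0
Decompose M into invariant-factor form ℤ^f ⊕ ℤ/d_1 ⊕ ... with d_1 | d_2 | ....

rank_ℚ(R)=1; free=3−1=2
SNF(R) diag = [2] → torsion [2]

Answer: M ≅ ℤ^2 ⊕ ℤ/2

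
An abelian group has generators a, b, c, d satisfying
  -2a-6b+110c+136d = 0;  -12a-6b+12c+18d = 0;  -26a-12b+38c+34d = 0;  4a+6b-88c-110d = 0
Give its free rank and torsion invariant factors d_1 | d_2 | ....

rank_ℚ(R)=4; free=4−4=0
SNF(R) diag = [2, 6, 12, 12] → torsion [2, 6, 12, 12]

Answer: M ≅ ℤ/2 ⊕ ℤ/6 ⊕ ℤ/12 ⊕ ℤ/12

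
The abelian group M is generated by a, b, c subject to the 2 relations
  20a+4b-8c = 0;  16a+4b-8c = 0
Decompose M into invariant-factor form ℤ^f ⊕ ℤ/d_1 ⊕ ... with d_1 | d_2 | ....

Answer: M ≅ ℤ^1 ⊕ ℤ/4 ⊕ ℤ/4

Derivation:
rank_ℚ(R)=2; free=3−2=1
SNF(R) diag = [4, 4] → torsion [4, 4]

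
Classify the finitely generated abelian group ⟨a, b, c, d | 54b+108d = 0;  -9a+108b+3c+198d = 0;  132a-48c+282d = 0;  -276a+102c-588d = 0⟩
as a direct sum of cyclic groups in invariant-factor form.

rank_ℚ(R)=4; free=4−4=0
SNF(R) diag = [3, 6, 18, 54] → torsion [3, 6, 18, 54]

Answer: M ≅ ℤ/3 ⊕ ℤ/6 ⊕ ℤ/18 ⊕ ℤ/54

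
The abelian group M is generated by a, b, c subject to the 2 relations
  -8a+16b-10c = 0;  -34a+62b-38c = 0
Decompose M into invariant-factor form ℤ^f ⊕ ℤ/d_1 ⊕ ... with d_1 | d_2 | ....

Answer: M ≅ ℤ^1 ⊕ ℤ/2 ⊕ ℤ/6

Derivation:
rank_ℚ(R)=2; free=3−2=1
SNF(R) diag = [2, 6] → torsion [2, 6]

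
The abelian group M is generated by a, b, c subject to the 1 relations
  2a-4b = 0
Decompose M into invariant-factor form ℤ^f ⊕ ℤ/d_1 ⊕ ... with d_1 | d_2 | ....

Answer: M ≅ ℤ^2 ⊕ ℤ/2

Derivation:
rank_ℚ(R)=1; free=3−1=2
SNF(R) diag = [2] → torsion [2]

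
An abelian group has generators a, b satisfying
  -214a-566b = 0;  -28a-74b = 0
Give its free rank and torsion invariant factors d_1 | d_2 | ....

rank_ℚ(R)=2; free=2−2=0
SNF(R) diag = [2, 6] → torsion [2, 6]

Answer: M ≅ ℤ/2 ⊕ ℤ/6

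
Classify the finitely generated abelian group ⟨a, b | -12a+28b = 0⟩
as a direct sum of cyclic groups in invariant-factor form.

Answer: M ≅ ℤ^1 ⊕ ℤ/4

Derivation:
rank_ℚ(R)=1; free=2−1=1
SNF(R) diag = [4] → torsion [4]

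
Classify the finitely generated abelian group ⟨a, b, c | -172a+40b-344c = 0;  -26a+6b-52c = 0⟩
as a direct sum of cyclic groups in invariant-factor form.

rank_ℚ(R)=2; free=3−2=1
SNF(R) diag = [2, 4] → torsion [2, 4]

Answer: M ≅ ℤ^1 ⊕ ℤ/2 ⊕ ℤ/4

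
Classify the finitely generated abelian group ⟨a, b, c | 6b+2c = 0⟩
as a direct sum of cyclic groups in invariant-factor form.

rank_ℚ(R)=1; free=3−1=2
SNF(R) diag = [2] → torsion [2]

Answer: M ≅ ℤ^2 ⊕ ℤ/2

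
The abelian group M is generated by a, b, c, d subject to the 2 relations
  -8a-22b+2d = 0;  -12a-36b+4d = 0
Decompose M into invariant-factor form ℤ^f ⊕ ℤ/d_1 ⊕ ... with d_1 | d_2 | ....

Answer: M ≅ ℤ^2 ⊕ ℤ/2 ⊕ ℤ/4

Derivation:
rank_ℚ(R)=2; free=4−2=2
SNF(R) diag = [2, 4] → torsion [2, 4]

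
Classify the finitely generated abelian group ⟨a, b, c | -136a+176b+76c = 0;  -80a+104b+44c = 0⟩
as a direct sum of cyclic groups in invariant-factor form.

Answer: M ≅ ℤ^1 ⊕ ℤ/4 ⊕ ℤ/8

Derivation:
rank_ℚ(R)=2; free=3−2=1
SNF(R) diag = [4, 8] → torsion [4, 8]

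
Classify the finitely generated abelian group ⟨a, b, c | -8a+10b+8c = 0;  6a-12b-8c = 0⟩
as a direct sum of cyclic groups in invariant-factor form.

Answer: M ≅ ℤ^1 ⊕ ℤ/2 ⊕ ℤ/2

Derivation:
rank_ℚ(R)=2; free=3−2=1
SNF(R) diag = [2, 2] → torsion [2, 2]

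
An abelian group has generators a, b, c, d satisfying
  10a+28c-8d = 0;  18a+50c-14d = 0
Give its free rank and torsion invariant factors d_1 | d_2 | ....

Answer: M ≅ ℤ^2 ⊕ ℤ/2 ⊕ ℤ/2

Derivation:
rank_ℚ(R)=2; free=4−2=2
SNF(R) diag = [2, 2] → torsion [2, 2]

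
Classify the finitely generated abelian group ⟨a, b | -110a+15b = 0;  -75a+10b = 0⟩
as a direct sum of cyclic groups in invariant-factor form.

Answer: M ≅ ℤ/5 ⊕ ℤ/5

Derivation:
rank_ℚ(R)=2; free=2−2=0
SNF(R) diag = [5, 5] → torsion [5, 5]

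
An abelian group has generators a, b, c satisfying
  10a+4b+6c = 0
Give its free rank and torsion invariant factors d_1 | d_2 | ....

rank_ℚ(R)=1; free=3−1=2
SNF(R) diag = [2] → torsion [2]

Answer: M ≅ ℤ^2 ⊕ ℤ/2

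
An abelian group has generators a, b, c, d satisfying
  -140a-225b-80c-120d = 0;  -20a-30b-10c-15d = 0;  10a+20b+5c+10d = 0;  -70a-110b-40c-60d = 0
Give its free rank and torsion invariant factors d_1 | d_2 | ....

rank_ℚ(R)=4; free=4−4=0
SNF(R) diag = [5, 5, 5, 10] → torsion [5, 5, 5, 10]

Answer: M ≅ ℤ/5 ⊕ ℤ/5 ⊕ ℤ/5 ⊕ ℤ/10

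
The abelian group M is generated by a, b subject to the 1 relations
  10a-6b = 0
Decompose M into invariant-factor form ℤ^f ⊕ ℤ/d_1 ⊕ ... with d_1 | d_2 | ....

rank_ℚ(R)=1; free=2−1=1
SNF(R) diag = [2] → torsion [2]

Answer: M ≅ ℤ^1 ⊕ ℤ/2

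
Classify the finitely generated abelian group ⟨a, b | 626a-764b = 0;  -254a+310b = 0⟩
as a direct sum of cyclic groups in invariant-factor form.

Answer: M ≅ ℤ/2 ⊕ ℤ/2

Derivation:
rank_ℚ(R)=2; free=2−2=0
SNF(R) diag = [2, 2] → torsion [2, 2]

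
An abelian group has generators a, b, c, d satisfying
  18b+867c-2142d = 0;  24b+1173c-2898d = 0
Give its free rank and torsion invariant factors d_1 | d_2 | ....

Answer: M ≅ ℤ^2 ⊕ ℤ/3 ⊕ ℤ/6

Derivation:
rank_ℚ(R)=2; free=4−2=2
SNF(R) diag = [3, 6] → torsion [3, 6]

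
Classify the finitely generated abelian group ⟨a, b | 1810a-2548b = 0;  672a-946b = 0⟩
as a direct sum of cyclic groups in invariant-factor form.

rank_ℚ(R)=2; free=2−2=0
SNF(R) diag = [2, 2] → torsion [2, 2]

Answer: M ≅ ℤ/2 ⊕ ℤ/2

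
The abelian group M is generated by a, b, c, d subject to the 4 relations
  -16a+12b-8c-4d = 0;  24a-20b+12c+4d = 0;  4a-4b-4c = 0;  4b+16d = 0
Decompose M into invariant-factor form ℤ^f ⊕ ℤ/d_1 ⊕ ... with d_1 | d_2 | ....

Answer: M ≅ ℤ/4 ⊕ ℤ/4 ⊕ ℤ/12 ⊕ ℤ/12

Derivation:
rank_ℚ(R)=4; free=4−4=0
SNF(R) diag = [4, 4, 12, 12] → torsion [4, 4, 12, 12]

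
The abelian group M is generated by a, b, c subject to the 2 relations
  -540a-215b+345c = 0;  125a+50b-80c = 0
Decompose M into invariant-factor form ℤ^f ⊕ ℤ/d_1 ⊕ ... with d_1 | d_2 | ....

Answer: M ≅ ℤ^1 ⊕ ℤ/5 ⊕ ℤ/5

Derivation:
rank_ℚ(R)=2; free=3−2=1
SNF(R) diag = [5, 5] → torsion [5, 5]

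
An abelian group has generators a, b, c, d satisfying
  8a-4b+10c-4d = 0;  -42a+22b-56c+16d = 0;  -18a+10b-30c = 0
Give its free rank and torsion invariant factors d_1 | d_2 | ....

rank_ℚ(R)=3; free=4−3=1
SNF(R) diag = [2, 2, 4] → torsion [2, 2, 4]

Answer: M ≅ ℤ^1 ⊕ ℤ/2 ⊕ ℤ/2 ⊕ ℤ/4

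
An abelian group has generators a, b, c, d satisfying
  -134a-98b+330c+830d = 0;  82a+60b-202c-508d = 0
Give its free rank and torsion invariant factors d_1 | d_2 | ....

Answer: M ≅ ℤ^2 ⊕ ℤ/2 ⊕ ℤ/2

Derivation:
rank_ℚ(R)=2; free=4−2=2
SNF(R) diag = [2, 2] → torsion [2, 2]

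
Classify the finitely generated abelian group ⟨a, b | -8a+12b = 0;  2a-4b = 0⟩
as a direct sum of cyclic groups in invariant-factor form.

Answer: M ≅ ℤ/2 ⊕ ℤ/4

Derivation:
rank_ℚ(R)=2; free=2−2=0
SNF(R) diag = [2, 4] → torsion [2, 4]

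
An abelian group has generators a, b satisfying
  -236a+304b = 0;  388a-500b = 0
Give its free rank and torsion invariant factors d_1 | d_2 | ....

Answer: M ≅ ℤ/4 ⊕ ℤ/12

Derivation:
rank_ℚ(R)=2; free=2−2=0
SNF(R) diag = [4, 12] → torsion [4, 12]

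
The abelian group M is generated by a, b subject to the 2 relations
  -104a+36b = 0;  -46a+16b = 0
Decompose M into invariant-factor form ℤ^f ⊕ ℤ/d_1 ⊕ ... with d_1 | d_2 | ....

Answer: M ≅ ℤ/2 ⊕ ℤ/4

Derivation:
rank_ℚ(R)=2; free=2−2=0
SNF(R) diag = [2, 4] → torsion [2, 4]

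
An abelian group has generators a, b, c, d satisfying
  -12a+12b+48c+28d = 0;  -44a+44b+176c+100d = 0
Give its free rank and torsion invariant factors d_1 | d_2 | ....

rank_ℚ(R)=2; free=4−2=2
SNF(R) diag = [4, 8] → torsion [4, 8]

Answer: M ≅ ℤ^2 ⊕ ℤ/4 ⊕ ℤ/8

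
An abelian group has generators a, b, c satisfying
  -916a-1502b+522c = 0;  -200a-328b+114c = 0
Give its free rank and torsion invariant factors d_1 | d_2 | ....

Answer: M ≅ ℤ^1 ⊕ ℤ/2 ⊕ ℤ/6

Derivation:
rank_ℚ(R)=2; free=3−2=1
SNF(R) diag = [2, 6] → torsion [2, 6]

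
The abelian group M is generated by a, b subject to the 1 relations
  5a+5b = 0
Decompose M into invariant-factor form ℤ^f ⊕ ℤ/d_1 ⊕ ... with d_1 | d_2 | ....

rank_ℚ(R)=1; free=2−1=1
SNF(R) diag = [5] → torsion [5]

Answer: M ≅ ℤ^1 ⊕ ℤ/5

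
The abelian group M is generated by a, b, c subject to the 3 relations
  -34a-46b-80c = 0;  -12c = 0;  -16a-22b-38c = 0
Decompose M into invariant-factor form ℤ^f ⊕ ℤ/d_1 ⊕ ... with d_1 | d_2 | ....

rank_ℚ(R)=3; free=3−3=0
SNF(R) diag = [2, 6, 12] → torsion [2, 6, 12]

Answer: M ≅ ℤ/2 ⊕ ℤ/6 ⊕ ℤ/12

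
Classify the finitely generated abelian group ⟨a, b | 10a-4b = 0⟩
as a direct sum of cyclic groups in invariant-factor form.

Answer: M ≅ ℤ^1 ⊕ ℤ/2

Derivation:
rank_ℚ(R)=1; free=2−1=1
SNF(R) diag = [2] → torsion [2]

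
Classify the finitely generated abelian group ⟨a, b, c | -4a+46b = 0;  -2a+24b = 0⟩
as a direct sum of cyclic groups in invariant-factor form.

Answer: M ≅ ℤ^1 ⊕ ℤ/2 ⊕ ℤ/2

Derivation:
rank_ℚ(R)=2; free=3−2=1
SNF(R) diag = [2, 2] → torsion [2, 2]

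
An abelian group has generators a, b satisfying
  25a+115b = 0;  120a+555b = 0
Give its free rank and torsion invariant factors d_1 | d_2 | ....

Answer: M ≅ ℤ/5 ⊕ ℤ/15

Derivation:
rank_ℚ(R)=2; free=2−2=0
SNF(R) diag = [5, 15] → torsion [5, 15]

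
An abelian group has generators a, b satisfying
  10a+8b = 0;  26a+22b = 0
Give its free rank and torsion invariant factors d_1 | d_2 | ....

Answer: M ≅ ℤ/2 ⊕ ℤ/6

Derivation:
rank_ℚ(R)=2; free=2−2=0
SNF(R) diag = [2, 6] → torsion [2, 6]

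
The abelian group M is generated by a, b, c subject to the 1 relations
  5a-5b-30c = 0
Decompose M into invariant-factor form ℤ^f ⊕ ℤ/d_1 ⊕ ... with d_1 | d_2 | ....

Answer: M ≅ ℤ^2 ⊕ ℤ/5

Derivation:
rank_ℚ(R)=1; free=3−1=2
SNF(R) diag = [5] → torsion [5]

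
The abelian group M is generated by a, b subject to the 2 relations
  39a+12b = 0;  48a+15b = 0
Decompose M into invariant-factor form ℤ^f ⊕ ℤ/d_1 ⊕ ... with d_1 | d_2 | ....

Answer: M ≅ ℤ/3 ⊕ ℤ/3

Derivation:
rank_ℚ(R)=2; free=2−2=0
SNF(R) diag = [3, 3] → torsion [3, 3]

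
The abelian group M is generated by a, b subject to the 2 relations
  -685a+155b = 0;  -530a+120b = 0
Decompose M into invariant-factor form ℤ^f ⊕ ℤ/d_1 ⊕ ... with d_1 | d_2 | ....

rank_ℚ(R)=2; free=2−2=0
SNF(R) diag = [5, 10] → torsion [5, 10]

Answer: M ≅ ℤ/5 ⊕ ℤ/10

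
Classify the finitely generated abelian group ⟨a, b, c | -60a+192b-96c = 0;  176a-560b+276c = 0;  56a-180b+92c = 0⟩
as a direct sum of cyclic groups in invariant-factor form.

rank_ℚ(R)=3; free=3−3=0
SNF(R) diag = [4, 4, 12] → torsion [4, 4, 12]

Answer: M ≅ ℤ/4 ⊕ ℤ/4 ⊕ ℤ/12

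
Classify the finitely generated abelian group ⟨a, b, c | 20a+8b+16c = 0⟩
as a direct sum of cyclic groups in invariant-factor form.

rank_ℚ(R)=1; free=3−1=2
SNF(R) diag = [4] → torsion [4]

Answer: M ≅ ℤ^2 ⊕ ℤ/4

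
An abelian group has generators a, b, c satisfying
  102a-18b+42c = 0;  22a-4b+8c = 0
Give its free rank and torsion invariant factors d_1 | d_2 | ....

Answer: M ≅ ℤ^1 ⊕ ℤ/2 ⊕ ℤ/6

Derivation:
rank_ℚ(R)=2; free=3−2=1
SNF(R) diag = [2, 6] → torsion [2, 6]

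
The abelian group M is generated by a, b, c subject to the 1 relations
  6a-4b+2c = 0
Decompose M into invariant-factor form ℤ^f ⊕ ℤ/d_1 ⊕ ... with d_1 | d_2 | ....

Answer: M ≅ ℤ^2 ⊕ ℤ/2

Derivation:
rank_ℚ(R)=1; free=3−1=2
SNF(R) diag = [2] → torsion [2]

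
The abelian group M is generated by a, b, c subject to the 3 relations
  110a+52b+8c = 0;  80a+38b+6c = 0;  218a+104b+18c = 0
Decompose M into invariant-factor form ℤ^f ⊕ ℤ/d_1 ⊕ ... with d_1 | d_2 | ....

rank_ℚ(R)=3; free=3−3=0
SNF(R) diag = [2, 2, 6] → torsion [2, 2, 6]

Answer: M ≅ ℤ/2 ⊕ ℤ/2 ⊕ ℤ/6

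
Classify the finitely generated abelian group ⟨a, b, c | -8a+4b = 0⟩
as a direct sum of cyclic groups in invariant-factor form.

rank_ℚ(R)=1; free=3−1=2
SNF(R) diag = [4] → torsion [4]

Answer: M ≅ ℤ^2 ⊕ ℤ/4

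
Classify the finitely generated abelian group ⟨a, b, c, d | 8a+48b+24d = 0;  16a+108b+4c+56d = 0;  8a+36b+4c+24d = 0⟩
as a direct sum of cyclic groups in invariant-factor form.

Answer: M ≅ ℤ^1 ⊕ ℤ/4 ⊕ ℤ/8 ⊕ ℤ/8

Derivation:
rank_ℚ(R)=3; free=4−3=1
SNF(R) diag = [4, 8, 8] → torsion [4, 8, 8]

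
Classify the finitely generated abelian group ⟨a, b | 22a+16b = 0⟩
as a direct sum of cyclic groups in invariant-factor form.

rank_ℚ(R)=1; free=2−1=1
SNF(R) diag = [2] → torsion [2]

Answer: M ≅ ℤ^1 ⊕ ℤ/2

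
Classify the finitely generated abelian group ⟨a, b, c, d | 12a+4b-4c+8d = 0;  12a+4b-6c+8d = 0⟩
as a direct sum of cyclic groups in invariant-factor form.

Answer: M ≅ ℤ^2 ⊕ ℤ/2 ⊕ ℤ/4

Derivation:
rank_ℚ(R)=2; free=4−2=2
SNF(R) diag = [2, 4] → torsion [2, 4]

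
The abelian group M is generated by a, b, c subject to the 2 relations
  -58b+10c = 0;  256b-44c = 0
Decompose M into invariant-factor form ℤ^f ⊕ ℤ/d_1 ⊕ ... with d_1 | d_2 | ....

rank_ℚ(R)=2; free=3−2=1
SNF(R) diag = [2, 4] → torsion [2, 4]

Answer: M ≅ ℤ^1 ⊕ ℤ/2 ⊕ ℤ/4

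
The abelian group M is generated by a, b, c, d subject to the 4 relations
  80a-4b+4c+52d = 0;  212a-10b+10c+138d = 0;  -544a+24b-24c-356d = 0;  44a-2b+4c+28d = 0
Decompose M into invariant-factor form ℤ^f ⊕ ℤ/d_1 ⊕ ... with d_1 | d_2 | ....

rank_ℚ(R)=4; free=4−4=0
SNF(R) diag = [2, 2, 4, 8] → torsion [2, 2, 4, 8]

Answer: M ≅ ℤ/2 ⊕ ℤ/2 ⊕ ℤ/4 ⊕ ℤ/8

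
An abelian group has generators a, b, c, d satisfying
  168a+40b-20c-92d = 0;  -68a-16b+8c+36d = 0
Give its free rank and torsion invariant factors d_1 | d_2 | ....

rank_ℚ(R)=2; free=4−2=2
SNF(R) diag = [4, 4] → torsion [4, 4]

Answer: M ≅ ℤ^2 ⊕ ℤ/4 ⊕ ℤ/4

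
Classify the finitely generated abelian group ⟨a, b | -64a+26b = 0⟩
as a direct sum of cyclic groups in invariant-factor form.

Answer: M ≅ ℤ^1 ⊕ ℤ/2

Derivation:
rank_ℚ(R)=1; free=2−1=1
SNF(R) diag = [2] → torsion [2]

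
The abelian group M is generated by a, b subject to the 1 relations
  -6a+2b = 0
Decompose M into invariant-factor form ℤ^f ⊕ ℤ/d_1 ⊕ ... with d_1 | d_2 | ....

rank_ℚ(R)=1; free=2−1=1
SNF(R) diag = [2] → torsion [2]

Answer: M ≅ ℤ^1 ⊕ ℤ/2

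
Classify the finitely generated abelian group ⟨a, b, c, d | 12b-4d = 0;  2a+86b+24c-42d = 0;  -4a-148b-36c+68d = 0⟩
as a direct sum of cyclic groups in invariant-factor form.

Answer: M ≅ ℤ^1 ⊕ ℤ/2 ⊕ ℤ/4 ⊕ ℤ/12

Derivation:
rank_ℚ(R)=3; free=4−3=1
SNF(R) diag = [2, 4, 12] → torsion [2, 4, 12]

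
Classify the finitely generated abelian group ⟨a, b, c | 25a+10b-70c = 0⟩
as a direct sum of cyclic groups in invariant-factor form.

Answer: M ≅ ℤ^2 ⊕ ℤ/5

Derivation:
rank_ℚ(R)=1; free=3−1=2
SNF(R) diag = [5] → torsion [5]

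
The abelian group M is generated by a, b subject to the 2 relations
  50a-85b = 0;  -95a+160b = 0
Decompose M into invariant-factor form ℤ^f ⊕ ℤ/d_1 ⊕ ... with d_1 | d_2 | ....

rank_ℚ(R)=2; free=2−2=0
SNF(R) diag = [5, 15] → torsion [5, 15]

Answer: M ≅ ℤ/5 ⊕ ℤ/15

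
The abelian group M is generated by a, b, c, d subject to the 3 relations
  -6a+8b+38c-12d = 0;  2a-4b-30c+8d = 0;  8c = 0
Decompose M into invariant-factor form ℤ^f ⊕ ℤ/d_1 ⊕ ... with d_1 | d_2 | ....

rank_ℚ(R)=3; free=4−3=1
SNF(R) diag = [2, 4, 8] → torsion [2, 4, 8]

Answer: M ≅ ℤ^1 ⊕ ℤ/2 ⊕ ℤ/4 ⊕ ℤ/8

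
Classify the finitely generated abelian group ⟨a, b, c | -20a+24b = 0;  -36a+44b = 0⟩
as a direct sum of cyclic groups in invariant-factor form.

rank_ℚ(R)=2; free=3−2=1
SNF(R) diag = [4, 4] → torsion [4, 4]

Answer: M ≅ ℤ^1 ⊕ ℤ/4 ⊕ ℤ/4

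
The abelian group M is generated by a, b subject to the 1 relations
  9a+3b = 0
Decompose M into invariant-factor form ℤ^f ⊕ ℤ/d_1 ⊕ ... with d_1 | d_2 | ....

rank_ℚ(R)=1; free=2−1=1
SNF(R) diag = [3] → torsion [3]

Answer: M ≅ ℤ^1 ⊕ ℤ/3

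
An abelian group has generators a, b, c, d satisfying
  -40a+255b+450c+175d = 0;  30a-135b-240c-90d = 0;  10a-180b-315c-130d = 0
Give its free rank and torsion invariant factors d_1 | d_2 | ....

Answer: M ≅ ℤ^1 ⊕ ℤ/5 ⊕ ℤ/15 ⊕ ℤ/15

Derivation:
rank_ℚ(R)=3; free=4−3=1
SNF(R) diag = [5, 15, 15] → torsion [5, 15, 15]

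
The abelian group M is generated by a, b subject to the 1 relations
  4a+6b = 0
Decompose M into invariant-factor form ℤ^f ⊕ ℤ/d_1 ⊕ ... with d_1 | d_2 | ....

Answer: M ≅ ℤ^1 ⊕ ℤ/2

Derivation:
rank_ℚ(R)=1; free=2−1=1
SNF(R) diag = [2] → torsion [2]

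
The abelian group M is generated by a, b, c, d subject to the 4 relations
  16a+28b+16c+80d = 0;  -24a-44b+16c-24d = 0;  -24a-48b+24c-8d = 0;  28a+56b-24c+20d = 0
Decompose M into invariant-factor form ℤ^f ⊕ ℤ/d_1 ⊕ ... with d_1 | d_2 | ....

rank_ℚ(R)=4; free=4−4=0
SNF(R) diag = [4, 4, 8, 16] → torsion [4, 4, 8, 16]

Answer: M ≅ ℤ/4 ⊕ ℤ/4 ⊕ ℤ/8 ⊕ ℤ/16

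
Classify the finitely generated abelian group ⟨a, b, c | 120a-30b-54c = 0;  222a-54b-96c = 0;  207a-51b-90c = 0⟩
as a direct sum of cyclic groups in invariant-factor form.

rank_ℚ(R)=3; free=3−3=0
SNF(R) diag = [3, 6, 12] → torsion [3, 6, 12]

Answer: M ≅ ℤ/3 ⊕ ℤ/6 ⊕ ℤ/12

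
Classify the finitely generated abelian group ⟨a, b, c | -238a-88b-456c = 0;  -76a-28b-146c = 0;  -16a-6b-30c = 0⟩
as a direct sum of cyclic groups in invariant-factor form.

Answer: M ≅ ℤ/2 ⊕ ℤ/2 ⊕ ℤ/2

Derivation:
rank_ℚ(R)=3; free=3−3=0
SNF(R) diag = [2, 2, 2] → torsion [2, 2, 2]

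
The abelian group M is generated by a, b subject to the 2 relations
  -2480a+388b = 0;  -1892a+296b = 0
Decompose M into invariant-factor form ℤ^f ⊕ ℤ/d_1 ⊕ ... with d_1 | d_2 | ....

rank_ℚ(R)=2; free=2−2=0
SNF(R) diag = [4, 4] → torsion [4, 4]

Answer: M ≅ ℤ/4 ⊕ ℤ/4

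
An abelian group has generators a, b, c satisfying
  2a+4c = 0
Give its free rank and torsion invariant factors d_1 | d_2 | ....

Answer: M ≅ ℤ^2 ⊕ ℤ/2

Derivation:
rank_ℚ(R)=1; free=3−1=2
SNF(R) diag = [2] → torsion [2]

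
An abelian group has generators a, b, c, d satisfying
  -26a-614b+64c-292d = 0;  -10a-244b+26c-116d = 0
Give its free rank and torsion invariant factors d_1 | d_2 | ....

rank_ℚ(R)=2; free=4−2=2
SNF(R) diag = [2, 6] → torsion [2, 6]

Answer: M ≅ ℤ^2 ⊕ ℤ/2 ⊕ ℤ/6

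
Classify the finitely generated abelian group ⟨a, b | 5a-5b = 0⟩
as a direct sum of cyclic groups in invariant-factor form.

Answer: M ≅ ℤ^1 ⊕ ℤ/5

Derivation:
rank_ℚ(R)=1; free=2−1=1
SNF(R) diag = [5] → torsion [5]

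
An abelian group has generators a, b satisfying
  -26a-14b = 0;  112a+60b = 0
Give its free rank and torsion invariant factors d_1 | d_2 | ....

rank_ℚ(R)=2; free=2−2=0
SNF(R) diag = [2, 4] → torsion [2, 4]

Answer: M ≅ ℤ/2 ⊕ ℤ/4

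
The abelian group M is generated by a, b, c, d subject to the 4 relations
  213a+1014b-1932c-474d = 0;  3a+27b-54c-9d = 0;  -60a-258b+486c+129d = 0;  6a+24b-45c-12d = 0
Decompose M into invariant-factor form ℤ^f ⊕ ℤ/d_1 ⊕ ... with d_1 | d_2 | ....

Answer: M ≅ ℤ/3 ⊕ ℤ/3 ⊕ ℤ/3 ⊕ ℤ/9

Derivation:
rank_ℚ(R)=4; free=4−4=0
SNF(R) diag = [3, 3, 3, 9] → torsion [3, 3, 3, 9]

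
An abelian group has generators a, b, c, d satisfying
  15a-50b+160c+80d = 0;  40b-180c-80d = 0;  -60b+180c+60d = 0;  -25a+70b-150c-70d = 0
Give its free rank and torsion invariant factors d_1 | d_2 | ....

rank_ℚ(R)=4; free=4−4=0
SNF(R) diag = [5, 10, 20, 60] → torsion [5, 10, 20, 60]

Answer: M ≅ ℤ/5 ⊕ ℤ/10 ⊕ ℤ/20 ⊕ ℤ/60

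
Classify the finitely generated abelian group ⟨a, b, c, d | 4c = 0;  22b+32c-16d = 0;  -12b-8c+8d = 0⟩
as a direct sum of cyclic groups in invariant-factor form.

Answer: M ≅ ℤ^1 ⊕ ℤ/2 ⊕ ℤ/4 ⊕ ℤ/8

Derivation:
rank_ℚ(R)=3; free=4−3=1
SNF(R) diag = [2, 4, 8] → torsion [2, 4, 8]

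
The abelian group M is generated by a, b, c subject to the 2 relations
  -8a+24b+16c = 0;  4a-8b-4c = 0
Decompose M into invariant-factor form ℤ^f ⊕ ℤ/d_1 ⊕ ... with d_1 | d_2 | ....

Answer: M ≅ ℤ^1 ⊕ ℤ/4 ⊕ ℤ/8

Derivation:
rank_ℚ(R)=2; free=3−2=1
SNF(R) diag = [4, 8] → torsion [4, 8]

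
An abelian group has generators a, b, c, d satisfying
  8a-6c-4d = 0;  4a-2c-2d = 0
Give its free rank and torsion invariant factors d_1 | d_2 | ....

Answer: M ≅ ℤ^2 ⊕ ℤ/2 ⊕ ℤ/2

Derivation:
rank_ℚ(R)=2; free=4−2=2
SNF(R) diag = [2, 2] → torsion [2, 2]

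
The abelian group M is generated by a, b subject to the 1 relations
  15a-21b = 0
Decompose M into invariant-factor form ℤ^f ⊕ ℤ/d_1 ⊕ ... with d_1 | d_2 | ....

Answer: M ≅ ℤ^1 ⊕ ℤ/3

Derivation:
rank_ℚ(R)=1; free=2−1=1
SNF(R) diag = [3] → torsion [3]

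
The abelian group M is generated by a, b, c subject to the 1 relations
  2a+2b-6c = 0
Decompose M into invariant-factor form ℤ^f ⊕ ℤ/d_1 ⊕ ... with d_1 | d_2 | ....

Answer: M ≅ ℤ^2 ⊕ ℤ/2

Derivation:
rank_ℚ(R)=1; free=3−1=2
SNF(R) diag = [2] → torsion [2]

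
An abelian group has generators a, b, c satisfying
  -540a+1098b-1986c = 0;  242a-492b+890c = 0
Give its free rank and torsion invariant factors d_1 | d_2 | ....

rank_ℚ(R)=2; free=3−2=1
SNF(R) diag = [2, 6] → torsion [2, 6]

Answer: M ≅ ℤ^1 ⊕ ℤ/2 ⊕ ℤ/6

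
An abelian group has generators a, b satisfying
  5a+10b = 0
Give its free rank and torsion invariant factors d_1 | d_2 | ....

Answer: M ≅ ℤ^1 ⊕ ℤ/5

Derivation:
rank_ℚ(R)=1; free=2−1=1
SNF(R) diag = [5] → torsion [5]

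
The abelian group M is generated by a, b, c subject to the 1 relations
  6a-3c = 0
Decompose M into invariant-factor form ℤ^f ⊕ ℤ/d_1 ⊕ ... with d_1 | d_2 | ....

rank_ℚ(R)=1; free=3−1=2
SNF(R) diag = [3] → torsion [3]

Answer: M ≅ ℤ^2 ⊕ ℤ/3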